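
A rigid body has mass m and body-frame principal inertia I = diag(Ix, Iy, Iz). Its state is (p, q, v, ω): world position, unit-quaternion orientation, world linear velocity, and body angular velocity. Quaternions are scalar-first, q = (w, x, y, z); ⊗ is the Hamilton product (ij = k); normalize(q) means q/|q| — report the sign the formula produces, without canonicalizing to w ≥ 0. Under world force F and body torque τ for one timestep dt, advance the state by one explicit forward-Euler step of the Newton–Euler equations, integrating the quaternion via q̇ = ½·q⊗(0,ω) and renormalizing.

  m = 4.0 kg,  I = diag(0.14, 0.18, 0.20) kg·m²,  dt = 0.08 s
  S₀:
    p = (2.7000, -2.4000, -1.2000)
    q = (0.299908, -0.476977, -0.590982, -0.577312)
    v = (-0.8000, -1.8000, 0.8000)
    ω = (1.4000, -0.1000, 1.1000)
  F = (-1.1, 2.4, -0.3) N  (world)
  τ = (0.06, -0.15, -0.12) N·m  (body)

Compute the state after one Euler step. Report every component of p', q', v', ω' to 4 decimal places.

p' = (2.6360, -2.5440, -1.1360)
q' = (0.3488, -0.4873, -0.6020, -0.5278)
v' = (-0.8220, -1.7520, 0.7940)
ω' = (1.4355, -0.1256, 1.0542)

linear accel F/m = (-0.2750, 0.6000, -0.0750)
p' = p + v·dt = (2.6360, -2.5440, -1.1360)
v + (F/m)dt = (-0.8220, -1.7520, 0.7940)
(τ − ω×Iω)/I = (0.4443, -0.3200, -0.5720)
ω + α·dt = (1.4355, -0.1256, 1.0542)
Hamilton product q⊗(0,ω) = (1.2437128, -0.2879402, -0.3135529, 1.2049713)
q' = normalize(q + ½dt·q⊗(0,ω)) = (0.3488, -0.4873, -0.6020, -0.5278)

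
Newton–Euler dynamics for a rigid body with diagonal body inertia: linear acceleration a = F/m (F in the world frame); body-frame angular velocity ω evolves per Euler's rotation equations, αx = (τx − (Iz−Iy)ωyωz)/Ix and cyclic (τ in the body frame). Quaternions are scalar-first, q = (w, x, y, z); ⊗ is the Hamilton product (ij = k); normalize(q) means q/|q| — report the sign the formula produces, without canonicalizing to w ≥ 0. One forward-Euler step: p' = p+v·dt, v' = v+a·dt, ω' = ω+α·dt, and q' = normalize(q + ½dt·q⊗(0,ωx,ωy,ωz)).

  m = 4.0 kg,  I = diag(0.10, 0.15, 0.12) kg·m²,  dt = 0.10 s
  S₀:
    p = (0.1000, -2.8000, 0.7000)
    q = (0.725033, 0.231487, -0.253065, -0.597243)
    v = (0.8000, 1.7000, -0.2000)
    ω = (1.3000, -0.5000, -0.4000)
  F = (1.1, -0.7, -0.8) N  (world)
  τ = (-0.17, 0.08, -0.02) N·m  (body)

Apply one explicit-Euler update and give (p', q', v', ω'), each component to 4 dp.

p' = (0.1800, -2.6300, 0.6800)
q' = (0.6899, 0.2680, -0.3046, -0.5995)
v' = (0.8275, 1.6825, -0.2200)
ω' = (1.1360, -0.4536, -0.3896)

α = I⁻¹(τ − ω×Iω) = (-1.6400, 0.4640, 0.1042)
ω + α·dt = (1.1360, -0.4536, -0.3896)
q⊗(0,ω) = (-0.6663628, 0.7451474, -1.0463376, -0.0767722)
updated quaternion q' = (0.6899, 0.2680, -0.3046, -0.5995)
a = (0.2750, -0.1750, -0.2000)
new position p' = (0.1800, -2.6300, 0.6800)
v + (F/m)dt = (0.8275, 1.6825, -0.2200)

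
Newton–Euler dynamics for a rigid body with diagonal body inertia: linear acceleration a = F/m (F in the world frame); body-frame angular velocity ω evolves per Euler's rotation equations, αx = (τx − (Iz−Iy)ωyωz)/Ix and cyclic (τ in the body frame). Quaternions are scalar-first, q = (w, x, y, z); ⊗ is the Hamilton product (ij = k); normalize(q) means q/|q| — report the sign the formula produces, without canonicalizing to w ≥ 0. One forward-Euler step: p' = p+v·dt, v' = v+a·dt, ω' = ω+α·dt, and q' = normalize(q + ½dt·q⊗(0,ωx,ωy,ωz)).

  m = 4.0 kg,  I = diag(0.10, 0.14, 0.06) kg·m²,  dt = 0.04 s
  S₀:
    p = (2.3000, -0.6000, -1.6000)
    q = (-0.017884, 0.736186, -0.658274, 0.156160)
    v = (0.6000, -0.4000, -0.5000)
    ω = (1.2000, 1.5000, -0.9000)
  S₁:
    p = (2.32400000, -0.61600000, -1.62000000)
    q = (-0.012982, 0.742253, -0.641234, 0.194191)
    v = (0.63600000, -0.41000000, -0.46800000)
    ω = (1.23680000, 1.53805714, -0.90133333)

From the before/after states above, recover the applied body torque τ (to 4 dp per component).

Δω = ω₁−ω₀ = (0.03680000, 0.03805714, -0.00133333)
τ = I·(Δω/dt) + ω₀×(Iω₀) = (0.2000, 0.0900, 0.0700)

τ = (0.2000, 0.0900, 0.0700)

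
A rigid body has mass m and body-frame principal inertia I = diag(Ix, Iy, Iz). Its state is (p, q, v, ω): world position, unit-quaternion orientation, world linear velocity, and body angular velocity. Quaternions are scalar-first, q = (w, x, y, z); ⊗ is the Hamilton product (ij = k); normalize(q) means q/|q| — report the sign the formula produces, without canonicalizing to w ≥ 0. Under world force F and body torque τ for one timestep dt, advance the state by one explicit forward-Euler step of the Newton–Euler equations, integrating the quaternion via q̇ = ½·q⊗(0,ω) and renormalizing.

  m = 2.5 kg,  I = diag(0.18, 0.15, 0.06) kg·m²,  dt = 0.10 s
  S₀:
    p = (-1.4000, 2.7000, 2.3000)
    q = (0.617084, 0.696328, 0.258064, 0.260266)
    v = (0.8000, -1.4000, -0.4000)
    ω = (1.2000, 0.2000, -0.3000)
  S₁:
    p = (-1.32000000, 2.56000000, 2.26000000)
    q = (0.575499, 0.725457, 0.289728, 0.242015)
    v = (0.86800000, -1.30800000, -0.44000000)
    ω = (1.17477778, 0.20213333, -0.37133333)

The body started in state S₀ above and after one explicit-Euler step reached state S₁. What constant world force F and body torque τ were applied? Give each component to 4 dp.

F = (1.7000, 2.3000, -1.0000)
τ = (-0.0400, -0.0400, -0.0500)

v₁ − v₀ = (0.06800000, 0.09200000, -0.04000000)
m·(v₁−v₀)/dt = (1.7000, 2.3000, -1.0000)
ω₁ − ω₀ = (-0.02522222, 0.00213333, -0.07133333)
gyro term ω₀×Iω₀ = (0.0054, -0.0432, -0.0072)
τ = I·(Δω/dt) + ω₀×(Iω₀) = (-0.0400, -0.0400, -0.0500)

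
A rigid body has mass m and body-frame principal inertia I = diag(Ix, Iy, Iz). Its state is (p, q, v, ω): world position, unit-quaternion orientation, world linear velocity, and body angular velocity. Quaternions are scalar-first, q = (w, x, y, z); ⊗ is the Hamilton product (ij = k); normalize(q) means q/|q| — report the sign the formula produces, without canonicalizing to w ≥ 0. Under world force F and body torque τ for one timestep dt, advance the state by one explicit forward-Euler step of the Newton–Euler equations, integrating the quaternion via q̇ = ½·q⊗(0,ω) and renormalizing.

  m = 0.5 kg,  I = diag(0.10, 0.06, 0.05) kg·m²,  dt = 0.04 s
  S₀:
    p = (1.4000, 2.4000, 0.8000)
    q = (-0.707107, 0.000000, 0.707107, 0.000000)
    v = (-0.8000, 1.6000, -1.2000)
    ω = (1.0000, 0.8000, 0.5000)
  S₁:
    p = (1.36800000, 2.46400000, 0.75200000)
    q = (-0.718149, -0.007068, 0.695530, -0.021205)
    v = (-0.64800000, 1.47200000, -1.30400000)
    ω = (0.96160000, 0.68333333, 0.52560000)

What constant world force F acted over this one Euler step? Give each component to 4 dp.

velocity change Δv = (0.15200000, -0.12800000, -0.10400000)
m·(v₁−v₀)/dt = (1.9000, -1.6000, -1.3000)

F = (1.9000, -1.6000, -1.3000)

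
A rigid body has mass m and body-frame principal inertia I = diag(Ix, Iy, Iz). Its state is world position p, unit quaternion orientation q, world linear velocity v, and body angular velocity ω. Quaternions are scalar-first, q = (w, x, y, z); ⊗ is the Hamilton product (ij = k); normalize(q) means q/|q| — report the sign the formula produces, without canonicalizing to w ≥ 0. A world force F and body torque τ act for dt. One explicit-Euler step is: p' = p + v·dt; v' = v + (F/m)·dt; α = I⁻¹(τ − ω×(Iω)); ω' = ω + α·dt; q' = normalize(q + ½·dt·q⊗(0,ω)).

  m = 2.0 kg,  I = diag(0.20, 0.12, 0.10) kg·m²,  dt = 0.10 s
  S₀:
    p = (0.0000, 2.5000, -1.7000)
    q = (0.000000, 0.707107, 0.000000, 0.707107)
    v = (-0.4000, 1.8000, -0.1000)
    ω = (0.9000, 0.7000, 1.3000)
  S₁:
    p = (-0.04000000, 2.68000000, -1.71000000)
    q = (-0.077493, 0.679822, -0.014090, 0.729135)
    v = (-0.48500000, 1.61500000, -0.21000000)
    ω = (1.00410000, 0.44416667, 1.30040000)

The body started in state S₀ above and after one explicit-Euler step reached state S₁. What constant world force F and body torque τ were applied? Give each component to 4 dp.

velocity change Δv = (-0.08500000, -0.18500000, -0.11000000)
m·(v₁−v₀)/dt = (-1.7000, -3.7000, -2.2000)
rate change Δω = (0.10410000, -0.25583333, 0.00040000)
ω₀×(Iω₀) = (-0.0182, 0.1170, -0.0504)
applied torque τ = (0.1900, -0.1900, -0.0500)

F = (-1.7000, -3.7000, -2.2000)
τ = (0.1900, -0.1900, -0.0500)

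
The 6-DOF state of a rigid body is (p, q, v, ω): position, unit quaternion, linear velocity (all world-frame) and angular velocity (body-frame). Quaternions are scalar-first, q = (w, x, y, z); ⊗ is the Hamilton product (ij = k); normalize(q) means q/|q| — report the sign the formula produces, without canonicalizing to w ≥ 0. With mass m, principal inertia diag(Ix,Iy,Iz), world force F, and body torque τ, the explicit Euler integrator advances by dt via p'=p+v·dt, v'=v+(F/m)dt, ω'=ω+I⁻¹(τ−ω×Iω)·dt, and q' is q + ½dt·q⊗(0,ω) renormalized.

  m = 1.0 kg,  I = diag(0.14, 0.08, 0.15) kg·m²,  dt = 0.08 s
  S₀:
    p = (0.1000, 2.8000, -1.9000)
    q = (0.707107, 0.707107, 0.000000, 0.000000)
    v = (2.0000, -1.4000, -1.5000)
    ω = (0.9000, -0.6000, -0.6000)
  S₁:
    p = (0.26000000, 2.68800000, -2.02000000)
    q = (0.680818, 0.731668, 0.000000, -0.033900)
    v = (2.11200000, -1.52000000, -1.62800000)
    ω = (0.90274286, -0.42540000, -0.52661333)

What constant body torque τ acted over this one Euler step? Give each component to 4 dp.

rate change Δω = (0.00274286, 0.17460000, 0.07338667)
gyro term ω₀×Iω₀ = (0.0252, 0.0054, 0.0324)
applied torque τ = (0.0300, 0.1800, 0.1700)

τ = (0.0300, 0.1800, 0.1700)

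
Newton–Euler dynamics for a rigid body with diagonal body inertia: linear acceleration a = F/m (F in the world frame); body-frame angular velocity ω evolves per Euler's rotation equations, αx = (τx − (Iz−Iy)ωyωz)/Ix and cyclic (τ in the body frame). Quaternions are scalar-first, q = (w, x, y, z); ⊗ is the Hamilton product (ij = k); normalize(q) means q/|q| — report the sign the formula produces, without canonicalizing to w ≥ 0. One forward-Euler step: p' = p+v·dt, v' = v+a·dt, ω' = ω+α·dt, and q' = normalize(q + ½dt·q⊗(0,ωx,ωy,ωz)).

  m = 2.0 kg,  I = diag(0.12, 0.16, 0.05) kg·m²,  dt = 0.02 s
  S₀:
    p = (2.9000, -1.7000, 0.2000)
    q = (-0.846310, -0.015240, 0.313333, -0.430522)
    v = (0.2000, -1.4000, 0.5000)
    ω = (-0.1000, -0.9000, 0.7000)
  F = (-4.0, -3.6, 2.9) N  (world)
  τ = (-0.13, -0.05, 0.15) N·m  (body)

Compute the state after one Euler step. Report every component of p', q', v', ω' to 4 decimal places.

p' = (2.9040, -1.7280, 0.2100)
q' = (-0.8404, -0.0161, 0.3215, -0.4360)
v' = (0.1600, -1.4360, 0.5290)
ω' = (-0.1332, -0.9056, 0.7586)

a = F/m = (-2.0000, -1.8000, 1.4500)
p' = p + v·dt = (2.9040, -1.7280, 0.2100)
v' = v + a·dt = (0.1600, -1.4360, 0.5290)
(τ − ω×Iω)/I = (-1.6608, -0.2819, 2.9280)
ω + α·dt = (-0.1332, -0.9056, 0.7586)
q⊗(0,ω) = (0.5818411, -0.0835057, 0.8153992, -0.5473677)
updated quaternion q' = (-0.8404, -0.0161, 0.3215, -0.4360)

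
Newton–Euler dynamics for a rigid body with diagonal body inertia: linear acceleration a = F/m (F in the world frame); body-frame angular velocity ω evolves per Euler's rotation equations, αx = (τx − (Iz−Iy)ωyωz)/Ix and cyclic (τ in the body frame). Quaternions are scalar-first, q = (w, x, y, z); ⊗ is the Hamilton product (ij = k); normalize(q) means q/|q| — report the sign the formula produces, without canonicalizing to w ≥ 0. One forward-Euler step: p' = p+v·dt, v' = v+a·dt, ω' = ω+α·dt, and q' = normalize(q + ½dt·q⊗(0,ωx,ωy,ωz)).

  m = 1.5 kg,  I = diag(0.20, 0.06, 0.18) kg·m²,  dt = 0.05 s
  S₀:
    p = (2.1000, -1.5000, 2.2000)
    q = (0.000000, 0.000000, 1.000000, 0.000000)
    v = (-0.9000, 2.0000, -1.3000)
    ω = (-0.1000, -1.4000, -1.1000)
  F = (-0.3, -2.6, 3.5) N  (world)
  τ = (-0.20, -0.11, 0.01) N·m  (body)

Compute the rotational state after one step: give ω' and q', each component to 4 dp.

ω' = (-0.1962, -1.4935, -1.0918)
q' = (0.0350, -0.0275, 0.9990, 0.0025)

ω×(Iω) gyroscopic = (0.1848, 0.0022, -0.0196)
angular accel α = (-1.9240, -1.8700, 0.1644)
new body rate ω' = (-0.1962, -1.4935, -1.0918)
2q̇ = q⊗(0,ω) = (1.4000000, -1.1000000, 0.0000000, 0.1000000)
q + ½dt·q⊗(0,ω), renormalized = (0.0350, -0.0275, 0.9990, 0.0025)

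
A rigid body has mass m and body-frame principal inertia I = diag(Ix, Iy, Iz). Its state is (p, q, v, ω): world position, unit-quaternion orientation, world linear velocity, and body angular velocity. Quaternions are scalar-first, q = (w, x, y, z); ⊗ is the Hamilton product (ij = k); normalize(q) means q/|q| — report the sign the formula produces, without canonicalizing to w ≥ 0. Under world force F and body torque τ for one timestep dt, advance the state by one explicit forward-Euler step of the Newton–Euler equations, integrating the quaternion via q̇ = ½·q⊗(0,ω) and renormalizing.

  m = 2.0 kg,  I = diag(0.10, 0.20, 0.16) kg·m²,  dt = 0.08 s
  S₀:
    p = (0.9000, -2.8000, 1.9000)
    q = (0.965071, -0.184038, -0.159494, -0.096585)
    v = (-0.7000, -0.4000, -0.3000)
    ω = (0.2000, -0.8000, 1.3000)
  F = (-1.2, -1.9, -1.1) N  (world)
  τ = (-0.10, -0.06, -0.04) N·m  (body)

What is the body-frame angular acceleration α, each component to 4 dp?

α = (-1.4160, -0.2220, -0.1500)

gyro term ω×Iω = (0.0416, -0.0156, -0.0160)
(τ − ω×Iω)/I = (-1.4160, -0.2220, -0.1500)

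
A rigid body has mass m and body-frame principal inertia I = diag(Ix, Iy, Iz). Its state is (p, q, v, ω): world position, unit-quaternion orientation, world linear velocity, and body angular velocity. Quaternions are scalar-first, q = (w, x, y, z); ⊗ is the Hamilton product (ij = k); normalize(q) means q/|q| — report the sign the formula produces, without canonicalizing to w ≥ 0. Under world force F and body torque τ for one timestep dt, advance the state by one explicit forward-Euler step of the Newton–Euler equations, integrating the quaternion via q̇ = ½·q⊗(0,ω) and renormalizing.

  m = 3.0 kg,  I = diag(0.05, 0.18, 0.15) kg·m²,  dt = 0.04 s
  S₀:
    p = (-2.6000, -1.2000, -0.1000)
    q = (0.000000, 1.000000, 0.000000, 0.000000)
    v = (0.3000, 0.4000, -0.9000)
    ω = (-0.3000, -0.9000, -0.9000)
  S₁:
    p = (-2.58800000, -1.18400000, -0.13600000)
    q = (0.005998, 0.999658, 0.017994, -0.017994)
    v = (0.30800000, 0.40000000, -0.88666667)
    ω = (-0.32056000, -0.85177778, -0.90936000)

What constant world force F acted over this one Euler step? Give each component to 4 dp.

Δv = v₁−v₀ = (0.00800000, 0.00000000, 0.01333333)
m·(v₁−v₀)/dt = (0.6000, 0.0000, 1.0000)

F = (0.6000, 0.0000, 1.0000)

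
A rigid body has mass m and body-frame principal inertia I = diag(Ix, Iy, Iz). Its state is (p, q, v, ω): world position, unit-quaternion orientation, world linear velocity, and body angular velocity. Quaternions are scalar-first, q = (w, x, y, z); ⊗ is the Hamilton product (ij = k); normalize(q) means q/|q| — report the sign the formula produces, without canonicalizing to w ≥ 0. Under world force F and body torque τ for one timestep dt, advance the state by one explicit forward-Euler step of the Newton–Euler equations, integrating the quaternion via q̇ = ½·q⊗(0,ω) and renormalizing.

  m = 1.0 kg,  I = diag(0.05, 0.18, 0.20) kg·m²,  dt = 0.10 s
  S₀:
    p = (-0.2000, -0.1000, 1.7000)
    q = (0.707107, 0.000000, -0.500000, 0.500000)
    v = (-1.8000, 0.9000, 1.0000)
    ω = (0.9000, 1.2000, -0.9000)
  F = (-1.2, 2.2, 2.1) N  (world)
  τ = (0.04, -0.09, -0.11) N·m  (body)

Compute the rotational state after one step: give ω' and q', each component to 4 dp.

ω' = (1.0232, 1.0825, -1.0252)
q' = (0.7567, 0.0242, -0.4334, 0.4888)

ω×(Iω) gyroscopic = (-0.0216, 0.1215, 0.1404)
angular accel α = (1.2320, -1.1750, -1.2520)
new body rate ω' = (1.0232, 1.0825, -1.0252)
q⊗(0,ω) = (1.0500000, 0.4863963, 1.2985284, -0.1863963)
q + ½dt·q⊗(0,ω), renormalized = (0.7567, 0.0242, -0.4334, 0.4888)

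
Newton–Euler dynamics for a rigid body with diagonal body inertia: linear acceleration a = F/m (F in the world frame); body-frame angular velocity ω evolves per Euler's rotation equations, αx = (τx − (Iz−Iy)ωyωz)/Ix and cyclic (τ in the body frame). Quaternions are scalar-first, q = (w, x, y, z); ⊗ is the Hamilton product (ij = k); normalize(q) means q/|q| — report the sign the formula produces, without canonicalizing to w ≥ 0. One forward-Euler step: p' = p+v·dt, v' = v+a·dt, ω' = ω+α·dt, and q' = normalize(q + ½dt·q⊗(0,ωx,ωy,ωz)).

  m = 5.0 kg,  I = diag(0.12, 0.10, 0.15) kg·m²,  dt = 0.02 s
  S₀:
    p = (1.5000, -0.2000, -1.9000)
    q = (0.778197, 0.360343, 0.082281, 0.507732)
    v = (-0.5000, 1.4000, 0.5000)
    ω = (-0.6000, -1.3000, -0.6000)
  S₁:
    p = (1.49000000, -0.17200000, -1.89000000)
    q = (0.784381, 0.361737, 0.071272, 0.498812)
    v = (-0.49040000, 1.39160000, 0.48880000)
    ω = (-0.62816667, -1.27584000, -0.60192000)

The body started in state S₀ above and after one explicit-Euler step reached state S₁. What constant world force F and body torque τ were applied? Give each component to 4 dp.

F = (2.4000, -2.1000, -2.8000)
τ = (-0.1300, 0.1100, -0.0300)

Δv = v₁−v₀ = (0.00960000, -0.00840000, -0.01120000)
m·(v₁−v₀)/dt = (2.4000, -2.1000, -2.8000)
Δω = ω₁−ω₀ = (-0.02816667, 0.02416000, -0.00192000)
ω₀×(Iω₀) = (0.0390, -0.0108, -0.0156)
τ = I·(Δω/dt) + ω₀×(Iω₀) = (-0.1300, 0.1100, -0.0300)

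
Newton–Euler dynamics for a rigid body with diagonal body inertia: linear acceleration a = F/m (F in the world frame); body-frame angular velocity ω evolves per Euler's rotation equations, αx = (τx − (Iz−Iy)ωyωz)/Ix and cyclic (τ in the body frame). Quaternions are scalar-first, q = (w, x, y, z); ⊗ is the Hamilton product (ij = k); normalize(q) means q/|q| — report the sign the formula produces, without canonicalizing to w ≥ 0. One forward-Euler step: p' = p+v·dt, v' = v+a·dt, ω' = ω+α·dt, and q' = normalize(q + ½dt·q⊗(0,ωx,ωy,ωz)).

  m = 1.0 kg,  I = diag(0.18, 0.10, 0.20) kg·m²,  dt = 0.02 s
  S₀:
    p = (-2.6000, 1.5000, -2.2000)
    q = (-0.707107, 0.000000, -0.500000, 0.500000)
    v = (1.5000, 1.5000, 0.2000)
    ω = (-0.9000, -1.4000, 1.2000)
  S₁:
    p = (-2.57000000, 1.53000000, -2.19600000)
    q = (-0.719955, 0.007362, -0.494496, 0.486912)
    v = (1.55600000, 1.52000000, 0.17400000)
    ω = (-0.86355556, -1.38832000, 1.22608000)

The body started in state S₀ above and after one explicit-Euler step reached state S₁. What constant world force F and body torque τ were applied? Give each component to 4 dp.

F = (2.8000, 1.0000, -1.3000)
τ = (0.1600, 0.0800, 0.1600)

velocity change Δv = (0.05600000, 0.02000000, -0.02600000)
m·(v₁−v₀)/dt = (2.8000, 1.0000, -1.3000)
rate change Δω = (0.03644444, 0.01168000, 0.02608000)
precession coupling = (-0.1680, 0.0216, -0.1008)
I·α + gyro = (0.1600, 0.0800, 0.1600)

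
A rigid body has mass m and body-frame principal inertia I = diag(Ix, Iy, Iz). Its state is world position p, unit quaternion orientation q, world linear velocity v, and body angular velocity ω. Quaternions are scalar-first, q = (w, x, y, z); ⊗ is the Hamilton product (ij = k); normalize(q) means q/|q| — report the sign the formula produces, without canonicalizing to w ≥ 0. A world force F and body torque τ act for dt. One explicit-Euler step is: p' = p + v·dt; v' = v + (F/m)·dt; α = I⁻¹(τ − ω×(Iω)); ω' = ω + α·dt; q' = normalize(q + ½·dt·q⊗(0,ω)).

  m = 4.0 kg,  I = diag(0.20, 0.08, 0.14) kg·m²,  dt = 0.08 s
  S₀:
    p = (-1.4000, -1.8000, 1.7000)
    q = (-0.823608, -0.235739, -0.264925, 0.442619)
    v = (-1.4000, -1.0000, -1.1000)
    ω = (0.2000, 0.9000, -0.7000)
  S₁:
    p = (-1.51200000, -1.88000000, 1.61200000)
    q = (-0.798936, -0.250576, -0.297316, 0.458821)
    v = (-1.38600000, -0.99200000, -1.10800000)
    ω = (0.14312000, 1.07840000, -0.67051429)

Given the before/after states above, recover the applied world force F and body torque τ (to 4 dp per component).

velocity change Δv = (0.01400000, 0.00800000, -0.00800000)
applied force F = (0.7000, 0.4000, -0.4000)
rate change Δω = (-0.05688000, 0.17840000, 0.02948571)
applied torque τ = (-0.1800, 0.1700, 0.0300)

F = (0.7000, 0.4000, -0.4000)
τ = (-0.1800, 0.1700, 0.0300)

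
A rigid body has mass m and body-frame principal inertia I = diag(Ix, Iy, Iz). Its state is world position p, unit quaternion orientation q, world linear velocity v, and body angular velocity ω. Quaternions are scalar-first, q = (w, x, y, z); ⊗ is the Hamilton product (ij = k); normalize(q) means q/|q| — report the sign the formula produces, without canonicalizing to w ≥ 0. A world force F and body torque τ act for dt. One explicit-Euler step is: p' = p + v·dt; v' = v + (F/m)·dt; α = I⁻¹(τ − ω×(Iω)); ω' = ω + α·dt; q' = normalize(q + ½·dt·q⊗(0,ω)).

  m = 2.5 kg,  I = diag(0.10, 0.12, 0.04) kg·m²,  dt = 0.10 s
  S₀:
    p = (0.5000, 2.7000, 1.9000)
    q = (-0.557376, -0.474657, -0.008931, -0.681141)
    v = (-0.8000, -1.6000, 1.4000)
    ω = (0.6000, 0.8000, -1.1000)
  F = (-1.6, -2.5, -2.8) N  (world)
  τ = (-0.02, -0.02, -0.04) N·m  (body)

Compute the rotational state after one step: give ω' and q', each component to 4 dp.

precession coupling ω×(Iω) = (0.0704, -0.0396, 0.0096)
angular accel α = (-0.9040, 0.1633, -1.2400)
ω' = ω + α·dt = (0.5096, 0.8163, -1.2240)
Hamilton product q⊗(0,ω) = (-0.4573161, 0.2203113, -1.3767081, 0.2387466)
updated quaternion q' = (-0.5786, -0.4624, -0.0776, -0.6674)

ω' = (0.5096, 0.8163, -1.2240)
q' = (-0.5786, -0.4624, -0.0776, -0.6674)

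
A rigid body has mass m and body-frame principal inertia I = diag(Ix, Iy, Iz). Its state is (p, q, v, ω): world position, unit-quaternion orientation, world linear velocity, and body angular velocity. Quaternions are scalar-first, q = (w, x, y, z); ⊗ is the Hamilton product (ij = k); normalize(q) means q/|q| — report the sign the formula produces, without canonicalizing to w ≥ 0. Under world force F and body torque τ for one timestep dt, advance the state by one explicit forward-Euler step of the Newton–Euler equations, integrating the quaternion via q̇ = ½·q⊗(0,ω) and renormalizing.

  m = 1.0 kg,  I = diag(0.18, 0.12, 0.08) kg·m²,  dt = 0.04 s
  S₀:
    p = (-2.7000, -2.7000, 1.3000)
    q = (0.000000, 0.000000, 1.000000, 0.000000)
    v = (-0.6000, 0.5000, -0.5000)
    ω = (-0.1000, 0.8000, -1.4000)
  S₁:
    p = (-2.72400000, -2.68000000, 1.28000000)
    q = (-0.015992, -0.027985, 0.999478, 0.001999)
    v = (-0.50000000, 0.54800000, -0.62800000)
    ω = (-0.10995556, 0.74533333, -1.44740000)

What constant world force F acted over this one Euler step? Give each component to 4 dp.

Δv = v₁−v₀ = (0.10000000, 0.04800000, -0.12800000)
applied force F = (2.5000, 1.2000, -3.2000)

F = (2.5000, 1.2000, -3.2000)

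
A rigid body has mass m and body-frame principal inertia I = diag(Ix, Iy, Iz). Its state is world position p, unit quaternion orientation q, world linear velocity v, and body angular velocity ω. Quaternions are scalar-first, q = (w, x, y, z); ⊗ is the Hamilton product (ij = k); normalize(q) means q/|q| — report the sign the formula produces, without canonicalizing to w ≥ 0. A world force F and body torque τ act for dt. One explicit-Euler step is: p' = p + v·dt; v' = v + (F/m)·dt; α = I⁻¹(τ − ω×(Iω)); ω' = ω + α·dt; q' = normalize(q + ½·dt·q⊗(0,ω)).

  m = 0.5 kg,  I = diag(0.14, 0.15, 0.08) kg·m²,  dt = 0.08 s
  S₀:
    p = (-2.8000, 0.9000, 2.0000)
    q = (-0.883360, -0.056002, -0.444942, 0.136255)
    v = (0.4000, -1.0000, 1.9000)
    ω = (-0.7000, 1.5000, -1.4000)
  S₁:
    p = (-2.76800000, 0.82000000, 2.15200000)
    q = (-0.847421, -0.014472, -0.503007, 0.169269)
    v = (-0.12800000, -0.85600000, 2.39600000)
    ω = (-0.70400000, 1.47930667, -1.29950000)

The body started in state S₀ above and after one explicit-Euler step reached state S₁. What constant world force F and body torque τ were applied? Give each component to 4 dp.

Δv = v₁−v₀ = (-0.52800000, 0.14400000, 0.49600000)
F = m·Δv/dt = (-3.3000, 0.9000, 3.1000)
rate change Δω = (-0.00400000, -0.02069333, 0.10050000)
gyro term ω₀×Iω₀ = (0.1470, 0.0588, -0.0105)
I·α + gyro = (0.1400, 0.0200, 0.0900)

F = (-3.3000, 0.9000, 3.1000)
τ = (0.1400, 0.0200, 0.0900)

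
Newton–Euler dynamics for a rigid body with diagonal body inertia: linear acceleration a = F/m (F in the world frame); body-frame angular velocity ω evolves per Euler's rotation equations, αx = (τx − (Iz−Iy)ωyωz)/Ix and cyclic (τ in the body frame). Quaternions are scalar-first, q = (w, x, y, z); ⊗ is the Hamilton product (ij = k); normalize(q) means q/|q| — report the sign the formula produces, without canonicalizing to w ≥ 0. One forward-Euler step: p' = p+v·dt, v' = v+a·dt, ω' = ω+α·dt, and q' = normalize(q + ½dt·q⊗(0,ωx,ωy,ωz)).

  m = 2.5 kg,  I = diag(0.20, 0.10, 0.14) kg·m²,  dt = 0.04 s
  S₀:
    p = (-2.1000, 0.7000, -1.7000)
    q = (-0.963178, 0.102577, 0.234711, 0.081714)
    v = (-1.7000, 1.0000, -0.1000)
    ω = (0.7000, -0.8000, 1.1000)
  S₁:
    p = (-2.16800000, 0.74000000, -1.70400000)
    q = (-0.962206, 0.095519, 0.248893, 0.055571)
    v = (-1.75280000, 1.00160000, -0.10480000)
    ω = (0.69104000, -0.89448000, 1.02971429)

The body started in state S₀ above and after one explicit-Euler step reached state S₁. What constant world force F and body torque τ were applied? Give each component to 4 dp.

rate change Δω = (-0.00896000, -0.09448000, -0.07028571)
precession coupling = (-0.0352, 0.0462, 0.0560)
I·α + gyro = (-0.0800, -0.1900, -0.1900)
velocity change Δv = (-0.05280000, 0.00160000, -0.00480000)
F = m·Δv/dt = (-3.3000, 0.1000, -0.3000)

F = (-3.3000, 0.1000, -0.3000)
τ = (-0.0800, -0.1900, -0.1900)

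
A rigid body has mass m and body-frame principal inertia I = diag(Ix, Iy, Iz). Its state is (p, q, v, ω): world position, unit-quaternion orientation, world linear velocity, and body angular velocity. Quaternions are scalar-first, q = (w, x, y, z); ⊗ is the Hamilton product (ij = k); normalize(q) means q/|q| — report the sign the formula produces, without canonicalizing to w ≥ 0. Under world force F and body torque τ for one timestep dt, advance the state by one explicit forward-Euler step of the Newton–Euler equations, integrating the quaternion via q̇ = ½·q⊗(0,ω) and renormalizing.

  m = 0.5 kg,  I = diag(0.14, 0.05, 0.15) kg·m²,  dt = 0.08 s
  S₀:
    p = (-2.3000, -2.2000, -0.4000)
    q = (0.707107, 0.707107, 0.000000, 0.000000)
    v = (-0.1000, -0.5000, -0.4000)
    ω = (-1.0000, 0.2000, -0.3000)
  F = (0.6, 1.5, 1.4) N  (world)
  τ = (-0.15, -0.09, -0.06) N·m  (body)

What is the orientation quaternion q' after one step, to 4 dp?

q⊗(0,ω) = (0.7071070, -0.7071070, 0.3535535, -0.0707107)
q' = normalize(q + ½dt·q⊗(0,ω)) = (0.7347, 0.6782, 0.0141, -0.0028)

q' = (0.7347, 0.6782, 0.0141, -0.0028)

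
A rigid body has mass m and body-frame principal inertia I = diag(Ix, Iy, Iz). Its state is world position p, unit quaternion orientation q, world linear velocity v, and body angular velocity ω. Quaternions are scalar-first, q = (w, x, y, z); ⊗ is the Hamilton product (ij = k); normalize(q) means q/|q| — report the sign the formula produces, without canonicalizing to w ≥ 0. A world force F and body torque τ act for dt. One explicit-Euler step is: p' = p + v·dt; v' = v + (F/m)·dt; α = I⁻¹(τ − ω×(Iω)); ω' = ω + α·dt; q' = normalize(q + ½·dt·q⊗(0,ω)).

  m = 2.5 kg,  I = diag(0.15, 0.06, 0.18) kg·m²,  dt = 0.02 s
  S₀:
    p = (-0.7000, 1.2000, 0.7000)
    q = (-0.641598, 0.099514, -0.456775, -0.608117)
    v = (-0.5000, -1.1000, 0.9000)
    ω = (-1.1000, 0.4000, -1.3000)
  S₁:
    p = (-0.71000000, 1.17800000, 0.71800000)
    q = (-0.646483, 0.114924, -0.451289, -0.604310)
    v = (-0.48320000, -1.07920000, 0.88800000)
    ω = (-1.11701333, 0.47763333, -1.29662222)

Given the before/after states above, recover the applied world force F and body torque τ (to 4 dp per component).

ω₁ − ω₀ = (-0.01701333, 0.07763333, 0.00337778)
ω₀×(Iω₀) = (-0.0624, -0.0429, 0.0396)
τ = I·(Δω/dt) + ω₀×(Iω₀) = (-0.1900, 0.1900, 0.0700)
Δv = v₁−v₀ = (0.01680000, 0.02080000, -0.01200000)
F = m·Δv/dt = (2.1000, 2.6000, -1.5000)

F = (2.1000, 2.6000, -1.5000)
τ = (-0.1900, 0.1900, 0.0700)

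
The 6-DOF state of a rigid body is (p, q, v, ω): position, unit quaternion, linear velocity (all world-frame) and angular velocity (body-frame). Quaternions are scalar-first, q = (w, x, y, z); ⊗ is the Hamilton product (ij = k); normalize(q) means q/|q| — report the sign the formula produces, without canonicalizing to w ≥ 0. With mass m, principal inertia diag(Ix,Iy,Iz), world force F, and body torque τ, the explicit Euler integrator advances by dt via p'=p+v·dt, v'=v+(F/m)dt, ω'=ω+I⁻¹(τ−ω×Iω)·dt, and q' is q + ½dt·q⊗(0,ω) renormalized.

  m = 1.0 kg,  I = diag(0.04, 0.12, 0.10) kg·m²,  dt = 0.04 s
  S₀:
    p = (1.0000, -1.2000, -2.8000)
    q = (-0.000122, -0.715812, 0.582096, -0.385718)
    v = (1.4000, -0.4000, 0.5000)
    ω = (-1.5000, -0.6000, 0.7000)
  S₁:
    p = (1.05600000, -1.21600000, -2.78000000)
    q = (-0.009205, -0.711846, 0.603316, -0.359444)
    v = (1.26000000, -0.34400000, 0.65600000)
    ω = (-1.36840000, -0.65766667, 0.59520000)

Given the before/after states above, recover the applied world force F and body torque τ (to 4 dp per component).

ω₁ − ω₀ = (0.13160000, -0.05766667, -0.10480000)
τ = I·(Δω/dt) + ω₀×(Iω₀) = (0.1400, -0.1100, -0.1900)
Δv = v₁−v₀ = (-0.14000000, 0.05600000, 0.15600000)
m·(v₁−v₀)/dt = (-3.5000, 1.4000, 3.9000)

F = (-3.5000, 1.4000, 3.9000)
τ = (0.1400, -0.1100, -0.1900)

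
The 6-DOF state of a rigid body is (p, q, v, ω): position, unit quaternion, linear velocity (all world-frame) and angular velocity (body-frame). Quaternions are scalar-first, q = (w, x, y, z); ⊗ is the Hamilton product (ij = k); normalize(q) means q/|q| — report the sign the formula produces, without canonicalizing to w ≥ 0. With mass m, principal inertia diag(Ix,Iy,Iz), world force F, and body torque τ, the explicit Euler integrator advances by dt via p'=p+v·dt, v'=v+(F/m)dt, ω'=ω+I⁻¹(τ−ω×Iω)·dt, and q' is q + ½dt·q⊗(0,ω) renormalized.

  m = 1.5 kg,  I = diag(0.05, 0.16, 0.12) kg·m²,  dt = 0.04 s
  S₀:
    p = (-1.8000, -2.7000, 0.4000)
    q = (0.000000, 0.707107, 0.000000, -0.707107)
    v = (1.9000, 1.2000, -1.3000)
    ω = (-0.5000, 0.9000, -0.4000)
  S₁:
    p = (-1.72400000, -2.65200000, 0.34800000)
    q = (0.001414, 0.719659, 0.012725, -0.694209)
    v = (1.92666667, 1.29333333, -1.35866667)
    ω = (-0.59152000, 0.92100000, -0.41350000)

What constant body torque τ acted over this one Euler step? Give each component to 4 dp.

Δω = ω₁−ω₀ = (-0.09152000, 0.02100000, -0.01350000)
gyro term ω₀×Iω₀ = (0.0144, -0.0140, -0.0495)
applied torque τ = (-0.1000, 0.0700, -0.0900)

τ = (-0.1000, 0.0700, -0.0900)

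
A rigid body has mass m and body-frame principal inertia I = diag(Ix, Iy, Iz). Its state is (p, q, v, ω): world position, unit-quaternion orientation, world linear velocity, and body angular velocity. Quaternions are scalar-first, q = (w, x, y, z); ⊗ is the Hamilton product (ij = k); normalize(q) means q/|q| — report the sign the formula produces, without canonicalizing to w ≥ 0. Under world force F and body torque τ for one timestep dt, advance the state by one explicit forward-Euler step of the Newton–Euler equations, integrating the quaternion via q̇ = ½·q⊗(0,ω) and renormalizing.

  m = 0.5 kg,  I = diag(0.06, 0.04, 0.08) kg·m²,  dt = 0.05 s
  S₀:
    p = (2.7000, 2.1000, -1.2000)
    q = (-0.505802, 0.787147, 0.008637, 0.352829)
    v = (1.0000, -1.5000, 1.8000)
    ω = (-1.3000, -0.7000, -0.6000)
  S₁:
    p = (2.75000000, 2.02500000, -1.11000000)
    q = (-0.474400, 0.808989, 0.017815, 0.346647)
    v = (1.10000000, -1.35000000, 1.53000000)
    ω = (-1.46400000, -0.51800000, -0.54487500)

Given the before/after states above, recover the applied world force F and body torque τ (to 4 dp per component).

F = (1.0000, 1.5000, -2.7000)
τ = (-0.1800, 0.1300, 0.0700)

Δω = ω₁−ω₀ = (-0.16400000, 0.18200000, 0.05512500)
τ = I·(Δω/dt) + ω₀×(Iω₀) = (-0.1800, 0.1300, 0.0700)
v₁ − v₀ = (0.10000000, 0.15000000, -0.27000000)
applied force F = (1.0000, 1.5000, -2.7000)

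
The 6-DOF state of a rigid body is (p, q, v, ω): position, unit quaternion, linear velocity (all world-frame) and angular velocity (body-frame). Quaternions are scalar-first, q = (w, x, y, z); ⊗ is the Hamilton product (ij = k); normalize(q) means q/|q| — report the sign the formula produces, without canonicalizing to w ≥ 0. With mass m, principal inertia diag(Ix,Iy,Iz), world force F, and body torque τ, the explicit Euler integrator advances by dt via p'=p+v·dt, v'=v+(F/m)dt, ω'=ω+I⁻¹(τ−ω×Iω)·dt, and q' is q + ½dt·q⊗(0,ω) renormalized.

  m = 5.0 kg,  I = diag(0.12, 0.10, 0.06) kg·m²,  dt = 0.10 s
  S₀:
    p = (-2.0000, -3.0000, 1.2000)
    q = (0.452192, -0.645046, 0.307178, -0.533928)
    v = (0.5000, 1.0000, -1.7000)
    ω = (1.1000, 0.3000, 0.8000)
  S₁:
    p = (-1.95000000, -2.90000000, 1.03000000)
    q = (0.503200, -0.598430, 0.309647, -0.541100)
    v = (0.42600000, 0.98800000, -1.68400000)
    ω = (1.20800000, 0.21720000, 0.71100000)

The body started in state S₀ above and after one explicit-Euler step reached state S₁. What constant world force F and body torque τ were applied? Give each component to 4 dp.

v₁ − v₀ = (-0.07400000, -0.01200000, 0.01600000)
applied force F = (-3.7000, -0.6000, 0.8000)
Δω = ω₁−ω₀ = (0.10800000, -0.08280000, -0.08900000)
applied torque τ = (0.1200, -0.0300, -0.0600)

F = (-3.7000, -0.6000, 0.8000)
τ = (0.1200, -0.0300, -0.0600)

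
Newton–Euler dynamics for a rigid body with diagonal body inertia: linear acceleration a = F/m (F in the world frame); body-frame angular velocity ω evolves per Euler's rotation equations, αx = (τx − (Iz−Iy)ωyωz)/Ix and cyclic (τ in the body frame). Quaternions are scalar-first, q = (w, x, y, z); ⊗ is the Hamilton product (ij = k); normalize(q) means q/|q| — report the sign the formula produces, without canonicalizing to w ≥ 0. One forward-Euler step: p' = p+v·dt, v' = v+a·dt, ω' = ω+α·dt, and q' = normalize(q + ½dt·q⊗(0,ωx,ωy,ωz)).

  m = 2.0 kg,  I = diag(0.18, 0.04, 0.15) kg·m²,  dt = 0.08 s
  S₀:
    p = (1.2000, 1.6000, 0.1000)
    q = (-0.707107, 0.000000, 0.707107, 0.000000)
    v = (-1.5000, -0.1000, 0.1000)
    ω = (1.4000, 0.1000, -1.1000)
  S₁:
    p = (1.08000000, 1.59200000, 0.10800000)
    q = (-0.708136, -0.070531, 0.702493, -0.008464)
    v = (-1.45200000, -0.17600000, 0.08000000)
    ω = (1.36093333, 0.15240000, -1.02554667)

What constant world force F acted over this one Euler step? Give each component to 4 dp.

F = (1.2000, -1.9000, -0.5000)

velocity change Δv = (0.04800000, -0.07600000, -0.02000000)
m·(v₁−v₀)/dt = (1.2000, -1.9000, -0.5000)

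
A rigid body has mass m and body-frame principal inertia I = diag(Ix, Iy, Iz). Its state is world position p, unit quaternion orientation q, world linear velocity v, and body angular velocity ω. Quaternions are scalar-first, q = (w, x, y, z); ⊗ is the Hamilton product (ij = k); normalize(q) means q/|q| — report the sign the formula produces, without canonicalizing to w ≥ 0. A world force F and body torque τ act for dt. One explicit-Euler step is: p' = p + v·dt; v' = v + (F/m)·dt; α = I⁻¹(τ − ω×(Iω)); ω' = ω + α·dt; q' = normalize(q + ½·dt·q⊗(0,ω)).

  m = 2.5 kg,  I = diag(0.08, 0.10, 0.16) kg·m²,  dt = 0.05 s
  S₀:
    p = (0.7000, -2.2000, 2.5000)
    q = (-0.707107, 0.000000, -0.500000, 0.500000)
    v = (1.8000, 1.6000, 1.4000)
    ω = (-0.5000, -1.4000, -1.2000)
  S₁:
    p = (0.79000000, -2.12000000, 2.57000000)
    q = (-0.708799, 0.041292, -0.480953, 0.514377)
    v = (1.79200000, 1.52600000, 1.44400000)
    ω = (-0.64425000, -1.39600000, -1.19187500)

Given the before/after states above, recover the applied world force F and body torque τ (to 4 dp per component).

F = (-0.4000, -3.7000, 2.2000)
τ = (-0.1300, -0.0400, 0.0400)

v₁ − v₀ = (-0.00800000, -0.07400000, 0.04400000)
m·(v₁−v₀)/dt = (-0.4000, -3.7000, 2.2000)
rate change Δω = (-0.14425000, 0.00400000, 0.00812500)
applied torque τ = (-0.1300, -0.0400, 0.0400)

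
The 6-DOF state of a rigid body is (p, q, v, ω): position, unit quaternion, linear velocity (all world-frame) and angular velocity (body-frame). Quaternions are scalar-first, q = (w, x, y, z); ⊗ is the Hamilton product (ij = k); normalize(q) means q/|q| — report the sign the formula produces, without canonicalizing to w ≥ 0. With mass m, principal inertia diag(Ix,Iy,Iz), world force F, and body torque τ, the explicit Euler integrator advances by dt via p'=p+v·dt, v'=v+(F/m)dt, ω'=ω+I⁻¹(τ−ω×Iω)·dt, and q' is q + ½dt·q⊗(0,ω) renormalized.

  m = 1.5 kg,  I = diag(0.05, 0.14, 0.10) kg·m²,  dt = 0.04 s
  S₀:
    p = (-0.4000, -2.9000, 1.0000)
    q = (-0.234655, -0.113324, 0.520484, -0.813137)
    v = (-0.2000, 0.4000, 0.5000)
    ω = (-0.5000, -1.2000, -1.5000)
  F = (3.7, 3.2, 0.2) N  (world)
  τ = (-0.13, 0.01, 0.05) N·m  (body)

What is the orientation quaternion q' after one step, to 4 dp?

2q̇ = q⊗(0,ω) = (-0.6517867, -1.6391629, 0.5181685, 0.7482133)
q' = normalize(q + ½dt·q⊗(0,ω)) = (-0.2475, -0.1460, 0.5304, -0.7975)

q' = (-0.2475, -0.1460, 0.5304, -0.7975)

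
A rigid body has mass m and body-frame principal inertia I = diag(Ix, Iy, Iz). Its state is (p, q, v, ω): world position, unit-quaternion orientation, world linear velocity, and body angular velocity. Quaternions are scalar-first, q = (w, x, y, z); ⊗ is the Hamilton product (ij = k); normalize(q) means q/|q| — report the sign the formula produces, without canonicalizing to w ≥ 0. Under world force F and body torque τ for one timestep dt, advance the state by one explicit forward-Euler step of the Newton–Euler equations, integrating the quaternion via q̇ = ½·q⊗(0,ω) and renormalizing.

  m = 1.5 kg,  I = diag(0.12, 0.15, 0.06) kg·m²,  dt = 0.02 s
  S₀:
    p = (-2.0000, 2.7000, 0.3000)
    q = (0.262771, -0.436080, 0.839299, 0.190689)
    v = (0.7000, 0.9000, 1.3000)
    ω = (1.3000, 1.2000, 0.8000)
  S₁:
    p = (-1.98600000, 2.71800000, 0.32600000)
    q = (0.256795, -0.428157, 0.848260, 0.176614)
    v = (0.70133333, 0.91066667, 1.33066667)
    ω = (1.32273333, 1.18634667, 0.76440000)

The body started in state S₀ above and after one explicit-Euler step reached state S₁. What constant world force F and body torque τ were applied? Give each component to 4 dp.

F = (0.1000, 0.8000, 2.3000)
τ = (0.0500, -0.0400, -0.0600)

ω₁ − ω₀ = (0.02273333, -0.01365333, -0.03560000)
precession coupling = (-0.0864, 0.0624, 0.0468)
I·α + gyro = (0.0500, -0.0400, -0.0600)
Δv = v₁−v₀ = (0.00133333, 0.01066667, 0.03066667)
applied force F = (0.1000, 0.8000, 2.3000)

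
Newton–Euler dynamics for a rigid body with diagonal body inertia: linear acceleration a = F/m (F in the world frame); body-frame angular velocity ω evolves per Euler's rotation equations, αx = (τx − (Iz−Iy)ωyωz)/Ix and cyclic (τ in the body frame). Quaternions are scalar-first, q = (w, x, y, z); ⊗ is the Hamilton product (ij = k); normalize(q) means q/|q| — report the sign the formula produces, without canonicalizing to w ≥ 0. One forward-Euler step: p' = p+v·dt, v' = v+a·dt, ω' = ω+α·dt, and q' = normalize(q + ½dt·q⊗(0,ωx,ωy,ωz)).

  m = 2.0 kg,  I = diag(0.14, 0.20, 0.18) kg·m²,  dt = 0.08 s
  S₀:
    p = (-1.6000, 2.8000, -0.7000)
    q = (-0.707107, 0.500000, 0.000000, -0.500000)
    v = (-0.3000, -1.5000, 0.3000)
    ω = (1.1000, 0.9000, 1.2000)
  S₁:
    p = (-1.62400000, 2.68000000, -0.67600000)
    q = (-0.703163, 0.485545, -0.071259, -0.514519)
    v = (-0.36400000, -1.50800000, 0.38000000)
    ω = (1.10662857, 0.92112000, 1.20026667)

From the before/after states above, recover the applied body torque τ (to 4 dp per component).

Δω = ω₁−ω₀ = (0.00662857, 0.02112000, 0.00026667)
ω₀×(Iω₀) = (-0.0216, -0.0528, 0.0594)
applied torque τ = (-0.0100, 0.0000, 0.0600)

τ = (-0.0100, 0.0000, 0.0600)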